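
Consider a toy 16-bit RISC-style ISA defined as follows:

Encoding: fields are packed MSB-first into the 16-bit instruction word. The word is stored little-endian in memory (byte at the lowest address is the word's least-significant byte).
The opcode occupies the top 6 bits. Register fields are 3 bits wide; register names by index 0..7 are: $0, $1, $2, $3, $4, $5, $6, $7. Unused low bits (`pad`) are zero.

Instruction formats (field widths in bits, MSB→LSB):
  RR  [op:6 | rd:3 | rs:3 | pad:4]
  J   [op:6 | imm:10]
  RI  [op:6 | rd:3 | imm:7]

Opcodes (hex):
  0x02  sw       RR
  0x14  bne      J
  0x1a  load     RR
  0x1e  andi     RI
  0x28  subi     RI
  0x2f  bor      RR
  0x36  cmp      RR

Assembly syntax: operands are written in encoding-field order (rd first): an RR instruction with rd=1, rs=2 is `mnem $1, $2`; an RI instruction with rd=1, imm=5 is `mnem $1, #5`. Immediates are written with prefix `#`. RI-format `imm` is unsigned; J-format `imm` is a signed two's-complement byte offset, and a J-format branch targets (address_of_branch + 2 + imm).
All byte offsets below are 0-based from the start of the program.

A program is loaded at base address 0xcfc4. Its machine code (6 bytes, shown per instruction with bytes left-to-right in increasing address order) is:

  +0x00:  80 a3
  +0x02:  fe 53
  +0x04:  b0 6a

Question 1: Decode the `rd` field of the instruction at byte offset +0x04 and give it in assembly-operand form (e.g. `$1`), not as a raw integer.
[04] b0 6a → 0x6ab0
  top 6b → 0x1a → load [RR]
  rd: (w>>7)&0x7=0x5 → $5
  rs: (w>>4)&0x7=0x3 → $3

$5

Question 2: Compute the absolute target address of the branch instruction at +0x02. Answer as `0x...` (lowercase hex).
0xcfc6

off 0x02: read fe 53 as little → 0x53fe
  top 6b → 0x14 → bne [J]
  imm@[9:0]=0x3fe (s10→-2) ⇒ #-2
  target = base 0xcfc4 + off 0x02 + 2 + imm -2 = 0xcfc6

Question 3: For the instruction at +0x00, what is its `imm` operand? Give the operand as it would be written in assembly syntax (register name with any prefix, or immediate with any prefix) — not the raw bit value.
#0

off 0x00: read 80 a3 as little → 0xa380
  opcode bits[15:10]=0x28: subi/RI
  rd: (w>>7)&0x7=0x7 → $7
  imm: (w>>0)&0x7f=0x0 → #0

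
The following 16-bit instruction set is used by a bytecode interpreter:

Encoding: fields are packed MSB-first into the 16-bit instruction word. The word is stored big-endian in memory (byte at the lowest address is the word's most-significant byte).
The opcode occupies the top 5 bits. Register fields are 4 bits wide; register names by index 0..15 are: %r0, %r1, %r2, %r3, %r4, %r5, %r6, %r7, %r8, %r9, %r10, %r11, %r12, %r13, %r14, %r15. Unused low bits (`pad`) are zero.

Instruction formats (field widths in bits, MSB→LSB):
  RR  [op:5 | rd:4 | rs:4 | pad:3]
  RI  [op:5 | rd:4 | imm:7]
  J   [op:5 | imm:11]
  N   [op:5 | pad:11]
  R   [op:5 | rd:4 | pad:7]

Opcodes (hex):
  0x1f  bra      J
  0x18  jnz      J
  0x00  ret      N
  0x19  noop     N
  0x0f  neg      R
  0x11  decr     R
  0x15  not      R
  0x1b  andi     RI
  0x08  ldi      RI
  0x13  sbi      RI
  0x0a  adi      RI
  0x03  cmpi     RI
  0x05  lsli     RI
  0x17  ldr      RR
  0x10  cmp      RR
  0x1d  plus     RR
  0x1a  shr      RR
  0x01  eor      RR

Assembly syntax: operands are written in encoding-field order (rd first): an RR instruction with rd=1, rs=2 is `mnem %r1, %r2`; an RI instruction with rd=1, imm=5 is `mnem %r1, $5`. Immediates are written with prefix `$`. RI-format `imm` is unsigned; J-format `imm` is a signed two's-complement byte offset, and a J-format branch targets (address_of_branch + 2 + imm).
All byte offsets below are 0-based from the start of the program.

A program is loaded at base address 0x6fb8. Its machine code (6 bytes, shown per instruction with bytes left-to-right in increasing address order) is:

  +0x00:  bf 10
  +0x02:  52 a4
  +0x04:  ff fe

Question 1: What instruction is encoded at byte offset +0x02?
+0x02: 52 a4 ⇒ word 0x52a4 (big)
  op=0x52a4>>11=0xa ⇒ adi (RI)
  [10:7] rd=5 = %r5
  [6:0] imm=36 = $36

adi %r5, $36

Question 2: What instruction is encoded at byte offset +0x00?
+0x00: bf 10 ⇒ word 0xbf10 (big)
  opcode bits[15:11]=0x17: ldr/RR
  rd: (w>>7)&0xf=0xe → %r14
  rs: (w>>3)&0xf=0x2 → %r2

ldr %r14, %r2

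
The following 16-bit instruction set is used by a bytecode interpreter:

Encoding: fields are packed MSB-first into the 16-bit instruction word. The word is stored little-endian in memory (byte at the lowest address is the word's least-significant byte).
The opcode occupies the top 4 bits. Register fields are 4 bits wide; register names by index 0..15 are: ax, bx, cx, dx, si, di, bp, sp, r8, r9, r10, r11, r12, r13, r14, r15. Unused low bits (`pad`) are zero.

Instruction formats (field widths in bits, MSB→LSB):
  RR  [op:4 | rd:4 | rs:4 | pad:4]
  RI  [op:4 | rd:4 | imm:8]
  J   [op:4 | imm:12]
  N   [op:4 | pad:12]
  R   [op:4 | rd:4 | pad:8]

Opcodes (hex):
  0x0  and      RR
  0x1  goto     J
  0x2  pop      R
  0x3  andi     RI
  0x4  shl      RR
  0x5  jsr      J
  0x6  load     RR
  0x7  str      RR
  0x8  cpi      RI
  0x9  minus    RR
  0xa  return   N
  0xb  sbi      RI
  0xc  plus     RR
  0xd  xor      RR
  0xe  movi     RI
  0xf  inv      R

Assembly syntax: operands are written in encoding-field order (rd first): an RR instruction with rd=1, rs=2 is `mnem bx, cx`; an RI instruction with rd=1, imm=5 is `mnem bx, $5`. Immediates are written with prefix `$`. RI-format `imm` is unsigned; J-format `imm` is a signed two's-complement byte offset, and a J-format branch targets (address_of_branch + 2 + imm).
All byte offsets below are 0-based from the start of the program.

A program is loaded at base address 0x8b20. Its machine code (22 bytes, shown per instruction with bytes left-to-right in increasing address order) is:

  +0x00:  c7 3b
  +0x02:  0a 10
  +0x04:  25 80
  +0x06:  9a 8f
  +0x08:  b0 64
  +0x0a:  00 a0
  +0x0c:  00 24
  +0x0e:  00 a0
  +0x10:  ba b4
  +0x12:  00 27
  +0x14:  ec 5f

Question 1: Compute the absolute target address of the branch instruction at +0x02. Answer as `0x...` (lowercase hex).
off 0x02: read 0a 10 as little → 0x100a
  op=0x100a>>12=0x1 ⇒ goto (J)
  imm@[11:0]=0xa ⇒ $10
  target = base 0x8b20 + off 0x02 + 2 + imm 10 = 0x8b2e

0x8b2e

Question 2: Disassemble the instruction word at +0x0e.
return

@+0e  little-endian(00 a0) = 0xa000
  opcode bits[15:12]=0xa: return/N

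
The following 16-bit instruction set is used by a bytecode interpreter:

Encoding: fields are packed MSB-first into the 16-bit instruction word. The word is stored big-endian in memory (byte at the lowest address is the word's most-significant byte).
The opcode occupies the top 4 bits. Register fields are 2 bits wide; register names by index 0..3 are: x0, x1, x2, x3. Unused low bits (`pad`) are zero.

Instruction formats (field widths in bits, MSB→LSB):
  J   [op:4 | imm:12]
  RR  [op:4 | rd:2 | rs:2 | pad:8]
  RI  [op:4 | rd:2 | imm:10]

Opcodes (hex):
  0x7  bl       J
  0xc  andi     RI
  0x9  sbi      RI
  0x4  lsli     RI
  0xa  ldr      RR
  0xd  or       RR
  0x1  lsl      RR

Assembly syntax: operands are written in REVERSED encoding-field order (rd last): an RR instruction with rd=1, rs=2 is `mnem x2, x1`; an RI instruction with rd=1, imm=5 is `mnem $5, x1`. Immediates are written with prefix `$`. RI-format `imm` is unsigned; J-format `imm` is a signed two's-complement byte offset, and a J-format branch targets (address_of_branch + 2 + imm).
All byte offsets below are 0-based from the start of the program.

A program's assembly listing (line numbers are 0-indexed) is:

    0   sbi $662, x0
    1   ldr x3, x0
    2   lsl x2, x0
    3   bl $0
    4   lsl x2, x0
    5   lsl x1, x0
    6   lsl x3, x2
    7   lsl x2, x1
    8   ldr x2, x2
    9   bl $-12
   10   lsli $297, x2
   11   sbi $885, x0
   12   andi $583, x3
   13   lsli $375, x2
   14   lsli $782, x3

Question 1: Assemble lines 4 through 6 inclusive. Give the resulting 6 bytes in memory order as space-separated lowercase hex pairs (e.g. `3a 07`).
line 4 (lsl): pack op=0x1:4|rd=0:2|rs=2:2|pad=0:8 = 0x1200; big→ 12 00
line 5 (lsl): pack op=0x1:4|rd=0:2|rs=1:2|pad=0:8 = 0x1100; big→ 11 00
line 6 (lsl): pack op=0x1:4|rd=2:2|rs=3:2|pad=0:8 = 0x1b00; big→ 1b 00

12 00 11 00 1b 00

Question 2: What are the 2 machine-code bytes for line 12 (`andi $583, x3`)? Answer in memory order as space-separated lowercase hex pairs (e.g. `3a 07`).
ce 47

12. andi fields op=0xc:4|rd=3:2|imm=583:10 → word ce47h → ce 47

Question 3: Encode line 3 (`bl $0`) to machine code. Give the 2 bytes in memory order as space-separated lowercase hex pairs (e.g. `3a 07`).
70 00

line 3 (bl): pack op=0x7:4|imm=0:12 = 0x7000; big→ 70 00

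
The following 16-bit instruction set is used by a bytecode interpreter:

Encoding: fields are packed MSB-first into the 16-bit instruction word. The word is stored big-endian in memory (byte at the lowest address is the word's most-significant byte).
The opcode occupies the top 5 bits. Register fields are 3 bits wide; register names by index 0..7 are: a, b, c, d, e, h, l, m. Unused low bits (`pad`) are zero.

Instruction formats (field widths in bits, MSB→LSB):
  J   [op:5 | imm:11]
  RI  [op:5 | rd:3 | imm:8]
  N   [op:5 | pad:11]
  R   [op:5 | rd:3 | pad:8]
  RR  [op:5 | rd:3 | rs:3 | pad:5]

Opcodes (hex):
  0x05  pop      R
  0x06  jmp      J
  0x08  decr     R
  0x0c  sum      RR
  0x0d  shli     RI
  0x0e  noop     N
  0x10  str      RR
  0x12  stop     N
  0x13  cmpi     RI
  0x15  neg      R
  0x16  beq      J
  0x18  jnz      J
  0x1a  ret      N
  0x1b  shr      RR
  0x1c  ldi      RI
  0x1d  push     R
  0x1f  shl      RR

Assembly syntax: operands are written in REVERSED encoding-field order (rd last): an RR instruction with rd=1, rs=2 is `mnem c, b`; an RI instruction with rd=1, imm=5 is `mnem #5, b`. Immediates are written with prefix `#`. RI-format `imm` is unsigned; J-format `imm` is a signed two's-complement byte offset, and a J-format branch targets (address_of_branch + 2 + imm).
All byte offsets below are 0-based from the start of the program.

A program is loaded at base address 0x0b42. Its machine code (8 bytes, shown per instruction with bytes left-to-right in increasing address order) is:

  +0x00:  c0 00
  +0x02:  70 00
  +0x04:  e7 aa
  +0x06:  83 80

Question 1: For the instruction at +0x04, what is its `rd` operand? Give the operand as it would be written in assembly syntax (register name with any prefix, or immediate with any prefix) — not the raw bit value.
off 0x04: read e7 aa as big → 0xe7aa
  op=0xe7aa>>11=0x1c ⇒ ldi (RI)
  rd@[10:8]=0x7 ⇒ m
  imm@[7:0]=0xaa ⇒ #170

m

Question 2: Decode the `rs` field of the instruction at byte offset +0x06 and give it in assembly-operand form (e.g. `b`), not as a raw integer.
e

@+06  big-endian(83 80) = 0x8380
  opcode bits[15:11]=0x10: str/RR
  [10:8] rd=3 = d
  [7:5] rs=4 = e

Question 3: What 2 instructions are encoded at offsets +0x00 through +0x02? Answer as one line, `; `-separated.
off 0x00: read c0 00 as big → 0xc000
  top 5b → 0x18 → jnz [J]
  imm@[10:0]=0x0 ⇒ #0
off 0x02: read 70 00 as big → 0x7000
  top 5b → 0xe → noop [N]

jnz #0; noop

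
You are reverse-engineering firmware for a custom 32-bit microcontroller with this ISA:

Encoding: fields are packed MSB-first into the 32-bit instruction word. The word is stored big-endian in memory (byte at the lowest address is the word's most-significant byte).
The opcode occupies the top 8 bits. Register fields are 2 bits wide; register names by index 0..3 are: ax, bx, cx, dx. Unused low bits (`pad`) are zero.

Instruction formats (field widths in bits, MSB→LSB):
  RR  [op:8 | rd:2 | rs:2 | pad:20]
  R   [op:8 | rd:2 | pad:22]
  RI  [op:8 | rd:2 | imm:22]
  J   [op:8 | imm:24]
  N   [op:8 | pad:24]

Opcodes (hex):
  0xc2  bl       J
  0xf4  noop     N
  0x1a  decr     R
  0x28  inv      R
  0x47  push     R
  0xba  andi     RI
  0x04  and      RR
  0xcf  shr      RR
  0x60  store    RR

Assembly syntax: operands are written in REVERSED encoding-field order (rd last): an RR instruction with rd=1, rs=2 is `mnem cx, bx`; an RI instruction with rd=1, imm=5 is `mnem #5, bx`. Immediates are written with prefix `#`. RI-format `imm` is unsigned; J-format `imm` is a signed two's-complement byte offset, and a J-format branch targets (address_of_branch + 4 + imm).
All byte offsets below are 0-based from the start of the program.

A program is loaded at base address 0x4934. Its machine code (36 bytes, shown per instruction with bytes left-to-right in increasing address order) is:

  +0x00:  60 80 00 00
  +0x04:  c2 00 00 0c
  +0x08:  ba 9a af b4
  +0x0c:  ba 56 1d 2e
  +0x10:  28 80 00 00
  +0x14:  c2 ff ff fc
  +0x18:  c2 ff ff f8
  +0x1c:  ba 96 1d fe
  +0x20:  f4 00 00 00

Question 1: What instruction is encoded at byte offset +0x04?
bl #12

off 0x04: read c2 00 00 0c as big → 0xc200000c
  opcode bits[31:24]=0xc2: bl/J
  imm: (w>>0)&0xffffff=0xc → #12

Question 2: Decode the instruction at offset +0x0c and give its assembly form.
andi #1449262, bx

[0c] ba 56 1d 2e → 0xba561d2e
  top 8b → 0xba → andi [RI]
  rd@[23:22]=0x1 ⇒ bx
  imm@[21:0]=0x161d2e ⇒ #1449262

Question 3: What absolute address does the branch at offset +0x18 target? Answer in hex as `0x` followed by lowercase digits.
+0x18: c2 ff ff f8 ⇒ word 0xc2fffff8 (big)
  op=0xc2fffff8>>24=0xc2 ⇒ bl (J)
  [23:0] imm=16777208 (s24→-8) = #-8
  target = base 0x4934 + off 0x18 + 4 + imm -8 = 0x4948

0x4948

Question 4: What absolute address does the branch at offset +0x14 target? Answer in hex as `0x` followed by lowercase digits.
off 0x14: read c2 ff ff fc as big → 0xc2fffffc
  op=0xc2fffffc>>24=0xc2 ⇒ bl (J)
  imm: (w>>0)&0xffffff=0xfffffc (s24→-4) → #-4
  target = base 0x4934 + off 0x14 + 4 + imm -4 = 0x4948

0x4948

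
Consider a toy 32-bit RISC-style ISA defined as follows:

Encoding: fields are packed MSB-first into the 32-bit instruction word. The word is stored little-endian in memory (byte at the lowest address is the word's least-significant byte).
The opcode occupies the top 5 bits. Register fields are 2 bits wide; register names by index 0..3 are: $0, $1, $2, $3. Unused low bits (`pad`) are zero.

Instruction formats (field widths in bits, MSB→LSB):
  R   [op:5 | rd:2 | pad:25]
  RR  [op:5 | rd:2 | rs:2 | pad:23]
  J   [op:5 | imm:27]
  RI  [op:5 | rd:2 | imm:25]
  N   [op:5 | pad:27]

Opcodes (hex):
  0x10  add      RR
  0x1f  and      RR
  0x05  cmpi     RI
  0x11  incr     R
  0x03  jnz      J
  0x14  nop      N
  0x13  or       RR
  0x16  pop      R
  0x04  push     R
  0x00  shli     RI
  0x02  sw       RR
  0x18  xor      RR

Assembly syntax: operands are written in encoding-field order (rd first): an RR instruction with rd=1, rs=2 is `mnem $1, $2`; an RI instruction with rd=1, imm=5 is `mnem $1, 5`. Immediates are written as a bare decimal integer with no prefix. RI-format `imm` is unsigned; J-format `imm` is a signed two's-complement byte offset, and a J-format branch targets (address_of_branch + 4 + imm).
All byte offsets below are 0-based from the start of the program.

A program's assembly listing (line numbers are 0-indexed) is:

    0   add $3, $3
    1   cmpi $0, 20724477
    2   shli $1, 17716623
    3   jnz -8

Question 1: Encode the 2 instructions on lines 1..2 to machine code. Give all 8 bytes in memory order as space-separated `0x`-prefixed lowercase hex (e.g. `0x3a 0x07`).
line 1 (cmpi): pack op=0x5:5|rd=0:2|imm=20724477:25 = 0x293c3afd; little→ fd 3a 3c 29
line 2 (shli): pack op=0x0:5|rd=1:2|imm=17716623:25 = 0x030e558f; little→ 8f 55 0e 03

0xfd 0x3a 0x3c 0x29 0x8f 0x55 0x0e 0x03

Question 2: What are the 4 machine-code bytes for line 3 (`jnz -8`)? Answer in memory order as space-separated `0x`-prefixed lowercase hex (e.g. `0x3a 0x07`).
3. jnz fields op=0x3:5|imm=-8:27 → word 1ffffff8h → f8 ff ff 1f

0xf8 0xff 0xff 0x1f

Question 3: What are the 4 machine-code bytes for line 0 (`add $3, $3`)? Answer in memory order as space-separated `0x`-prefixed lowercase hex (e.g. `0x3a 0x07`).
0x00 0x00 0x80 0x87

L0: add op=0x10:5|rd=3:2|rs=3:2|pad=0:23 ⇒ 0x87800000 ⇒ little 00 00 80 87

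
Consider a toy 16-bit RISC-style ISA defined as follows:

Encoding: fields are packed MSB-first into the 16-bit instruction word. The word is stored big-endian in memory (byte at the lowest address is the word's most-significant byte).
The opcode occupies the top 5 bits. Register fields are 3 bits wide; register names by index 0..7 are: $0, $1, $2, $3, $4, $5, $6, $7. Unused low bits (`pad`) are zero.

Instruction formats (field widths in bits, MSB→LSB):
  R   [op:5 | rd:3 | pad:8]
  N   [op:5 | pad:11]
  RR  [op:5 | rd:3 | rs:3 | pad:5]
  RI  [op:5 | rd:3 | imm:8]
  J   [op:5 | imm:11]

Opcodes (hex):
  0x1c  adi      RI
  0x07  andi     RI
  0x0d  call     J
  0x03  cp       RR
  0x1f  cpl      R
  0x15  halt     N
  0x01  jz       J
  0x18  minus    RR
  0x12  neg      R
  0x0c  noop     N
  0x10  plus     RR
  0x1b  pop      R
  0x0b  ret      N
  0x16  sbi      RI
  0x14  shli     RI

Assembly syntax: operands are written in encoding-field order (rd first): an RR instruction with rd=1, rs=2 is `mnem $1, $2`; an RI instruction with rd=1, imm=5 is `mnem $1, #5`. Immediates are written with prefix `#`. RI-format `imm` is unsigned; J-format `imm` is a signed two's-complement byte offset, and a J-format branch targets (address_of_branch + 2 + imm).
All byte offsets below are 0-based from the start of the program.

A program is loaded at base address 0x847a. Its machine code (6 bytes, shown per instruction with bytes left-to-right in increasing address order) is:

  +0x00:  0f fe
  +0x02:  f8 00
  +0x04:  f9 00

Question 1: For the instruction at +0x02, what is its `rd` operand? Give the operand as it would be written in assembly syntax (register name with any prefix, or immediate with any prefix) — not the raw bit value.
+0x02: f8 00 ⇒ word 0xf800 (big)
  opcode bits[15:11]=0x1f: cpl/R
  rd@[10:8]=0x0 ⇒ $0

$0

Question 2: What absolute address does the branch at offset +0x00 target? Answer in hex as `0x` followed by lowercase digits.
0x847a

off 0x00: read 0f fe as big → 0x0ffe
  top 5b → 0x1 → jz [J]
  imm@[10:0]=0x7fe (s11→-2) ⇒ #-2
  target = base 0x847a + off 0x00 + 2 + imm -2 = 0x847a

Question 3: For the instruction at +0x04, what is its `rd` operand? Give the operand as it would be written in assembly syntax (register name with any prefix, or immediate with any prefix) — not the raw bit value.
$1

off 0x04: read f9 00 as big → 0xf900
  opcode bits[15:11]=0x1f: cpl/R
  rd: (w>>8)&0x7=0x1 → $1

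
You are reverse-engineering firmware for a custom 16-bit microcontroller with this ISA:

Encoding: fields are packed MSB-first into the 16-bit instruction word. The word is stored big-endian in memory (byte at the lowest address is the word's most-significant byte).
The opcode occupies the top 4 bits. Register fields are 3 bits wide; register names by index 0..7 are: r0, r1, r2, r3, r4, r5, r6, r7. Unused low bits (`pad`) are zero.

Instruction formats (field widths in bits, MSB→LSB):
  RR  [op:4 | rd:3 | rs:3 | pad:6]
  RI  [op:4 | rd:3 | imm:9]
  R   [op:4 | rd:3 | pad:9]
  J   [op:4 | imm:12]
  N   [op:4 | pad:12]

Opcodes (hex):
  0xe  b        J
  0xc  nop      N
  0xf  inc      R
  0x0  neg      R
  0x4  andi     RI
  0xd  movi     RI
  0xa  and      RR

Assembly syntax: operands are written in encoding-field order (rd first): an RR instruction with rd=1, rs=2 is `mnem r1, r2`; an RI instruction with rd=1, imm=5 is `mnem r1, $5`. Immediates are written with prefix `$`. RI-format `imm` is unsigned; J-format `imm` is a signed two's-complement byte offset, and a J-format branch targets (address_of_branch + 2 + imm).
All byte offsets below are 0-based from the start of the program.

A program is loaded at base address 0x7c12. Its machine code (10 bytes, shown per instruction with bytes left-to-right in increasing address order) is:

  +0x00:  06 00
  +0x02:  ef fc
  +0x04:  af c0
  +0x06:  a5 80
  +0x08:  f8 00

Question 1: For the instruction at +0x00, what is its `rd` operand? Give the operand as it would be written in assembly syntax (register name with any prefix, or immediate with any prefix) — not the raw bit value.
off 0x00: read 06 00 as big → 0x0600
  top 4b → 0x0 → neg [R]
  rd: (w>>9)&0x7=0x3 → r3

r3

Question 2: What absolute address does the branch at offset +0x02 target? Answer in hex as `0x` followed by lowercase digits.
0x7c12

@+02  big-endian(ef fc) = 0xeffc
  top 4b → 0xe → b [J]
  imm: (w>>0)&0xfff=0xffc (s12→-4) → $-4
  target = base 0x7c12 + off 0x02 + 2 + imm -4 = 0x7c12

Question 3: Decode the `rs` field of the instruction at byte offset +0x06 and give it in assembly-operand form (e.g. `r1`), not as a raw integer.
r6

off 0x06: read a5 80 as big → 0xa580
  op=0xa580>>12=0xa ⇒ and (RR)
  rd: (w>>9)&0x7=0x2 → r2
  rs: (w>>6)&0x7=0x6 → r6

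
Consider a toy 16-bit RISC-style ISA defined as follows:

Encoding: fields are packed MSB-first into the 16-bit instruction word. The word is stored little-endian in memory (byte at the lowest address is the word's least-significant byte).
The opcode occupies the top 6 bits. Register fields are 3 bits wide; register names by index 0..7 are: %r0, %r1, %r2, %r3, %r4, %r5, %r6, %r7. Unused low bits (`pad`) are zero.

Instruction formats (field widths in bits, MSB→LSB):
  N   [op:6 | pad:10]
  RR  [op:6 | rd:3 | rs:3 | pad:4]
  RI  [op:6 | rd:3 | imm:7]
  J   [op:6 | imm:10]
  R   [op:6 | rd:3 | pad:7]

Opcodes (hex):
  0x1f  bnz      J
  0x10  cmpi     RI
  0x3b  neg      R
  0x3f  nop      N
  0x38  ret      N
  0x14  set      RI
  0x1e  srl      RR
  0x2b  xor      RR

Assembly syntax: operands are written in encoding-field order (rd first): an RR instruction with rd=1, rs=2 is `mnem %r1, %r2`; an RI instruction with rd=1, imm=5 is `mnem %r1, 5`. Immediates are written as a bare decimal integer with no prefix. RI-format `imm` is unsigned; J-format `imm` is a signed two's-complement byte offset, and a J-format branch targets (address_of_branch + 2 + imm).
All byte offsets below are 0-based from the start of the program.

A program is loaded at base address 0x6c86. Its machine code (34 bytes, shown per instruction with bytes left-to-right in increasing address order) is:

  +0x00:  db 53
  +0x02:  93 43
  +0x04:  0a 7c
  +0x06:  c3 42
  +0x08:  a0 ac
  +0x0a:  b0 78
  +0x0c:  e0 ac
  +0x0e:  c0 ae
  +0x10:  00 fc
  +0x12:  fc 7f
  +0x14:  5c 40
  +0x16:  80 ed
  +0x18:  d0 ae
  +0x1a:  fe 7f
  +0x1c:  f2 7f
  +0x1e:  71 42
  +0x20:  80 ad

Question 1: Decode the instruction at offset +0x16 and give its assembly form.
+0x16: 80 ed ⇒ word 0xed80 (little)
  op=0xed80>>10=0x3b ⇒ neg (R)
  [9:7] rd=3 = %r3

neg %r3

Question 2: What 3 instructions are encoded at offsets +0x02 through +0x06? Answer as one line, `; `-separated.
cmpi %r7, 19; bnz 10; cmpi %r5, 67

@+02  little-endian(93 43) = 0x4393
  top 6b → 0x10 → cmpi [RI]
  rd@[9:7]=0x7 ⇒ %r7
  imm@[6:0]=0x13 ⇒ 19
@+04  little-endian(0a 7c) = 0x7c0a
  top 6b → 0x1f → bnz [J]
  imm@[9:0]=0xa ⇒ 10
@+06  little-endian(c3 42) = 0x42c3
  top 6b → 0x10 → cmpi [RI]
  rd@[9:7]=0x5 ⇒ %r5
  imm@[6:0]=0x43 ⇒ 67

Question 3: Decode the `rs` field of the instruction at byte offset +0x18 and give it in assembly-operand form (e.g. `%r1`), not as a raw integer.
%r5

off 0x18: read d0 ae as little → 0xaed0
  opcode bits[15:10]=0x2b: xor/RR
  rd: (w>>7)&0x7=0x5 → %r5
  rs: (w>>4)&0x7=0x5 → %r5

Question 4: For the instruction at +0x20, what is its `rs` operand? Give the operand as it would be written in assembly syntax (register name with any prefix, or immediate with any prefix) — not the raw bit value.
%r0

@+20  little-endian(80 ad) = 0xad80
  top 6b → 0x2b → xor [RR]
  rd: (w>>7)&0x7=0x3 → %r3
  rs: (w>>4)&0x7=0x0 → %r0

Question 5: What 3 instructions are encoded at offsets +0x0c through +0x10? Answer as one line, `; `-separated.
@+0c  little-endian(e0 ac) = 0xace0
  op=0xace0>>10=0x2b ⇒ xor (RR)
  rd@[9:7]=0x1 ⇒ %r1
  rs@[6:4]=0x6 ⇒ %r6
@+0e  little-endian(c0 ae) = 0xaec0
  op=0xaec0>>10=0x2b ⇒ xor (RR)
  rd@[9:7]=0x5 ⇒ %r5
  rs@[6:4]=0x4 ⇒ %r4
@+10  little-endian(00 fc) = 0xfc00
  op=0xfc00>>10=0x3f ⇒ nop (N)

xor %r1, %r6; xor %r5, %r4; nop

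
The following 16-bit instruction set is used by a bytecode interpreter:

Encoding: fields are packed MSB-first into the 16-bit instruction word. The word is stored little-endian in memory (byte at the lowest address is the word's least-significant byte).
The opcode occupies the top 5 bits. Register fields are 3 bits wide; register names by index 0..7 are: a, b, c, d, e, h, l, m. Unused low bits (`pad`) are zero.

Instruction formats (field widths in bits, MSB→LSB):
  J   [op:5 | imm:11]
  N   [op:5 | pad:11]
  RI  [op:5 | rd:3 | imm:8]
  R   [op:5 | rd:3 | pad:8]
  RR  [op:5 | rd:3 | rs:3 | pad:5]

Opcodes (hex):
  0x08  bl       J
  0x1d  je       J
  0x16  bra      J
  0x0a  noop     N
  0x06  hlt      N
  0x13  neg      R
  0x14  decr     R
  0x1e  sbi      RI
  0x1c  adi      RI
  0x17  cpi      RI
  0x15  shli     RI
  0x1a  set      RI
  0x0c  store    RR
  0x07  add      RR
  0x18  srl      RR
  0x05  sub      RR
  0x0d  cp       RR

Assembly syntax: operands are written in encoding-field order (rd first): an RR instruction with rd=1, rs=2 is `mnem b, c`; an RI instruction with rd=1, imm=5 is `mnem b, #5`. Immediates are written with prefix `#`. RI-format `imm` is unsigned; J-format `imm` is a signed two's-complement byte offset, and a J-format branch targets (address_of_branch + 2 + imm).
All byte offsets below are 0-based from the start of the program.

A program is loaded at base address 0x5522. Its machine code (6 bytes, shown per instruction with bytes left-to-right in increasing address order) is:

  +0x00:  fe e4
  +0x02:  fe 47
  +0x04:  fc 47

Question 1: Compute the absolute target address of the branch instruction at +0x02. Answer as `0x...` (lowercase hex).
off 0x02: read fe 47 as little → 0x47fe
  op=0x47fe>>11=0x8 ⇒ bl (J)
  imm: (w>>0)&0x7ff=0x7fe (s11→-2) → #-2
  target = base 0x5522 + off 0x02 + 2 + imm -2 = 0x5524

0x5524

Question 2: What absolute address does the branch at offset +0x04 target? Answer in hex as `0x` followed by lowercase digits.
0x5524

off 0x04: read fc 47 as little → 0x47fc
  opcode bits[15:11]=0x8: bl/J
  imm: (w>>0)&0x7ff=0x7fc (s11→-4) → #-4
  target = base 0x5522 + off 0x04 + 2 + imm -4 = 0x5524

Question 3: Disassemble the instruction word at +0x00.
+0x00: fe e4 ⇒ word 0xe4fe (little)
  opcode bits[15:11]=0x1c: adi/RI
  [10:8] rd=4 = e
  [7:0] imm=254 = #254

adi e, #254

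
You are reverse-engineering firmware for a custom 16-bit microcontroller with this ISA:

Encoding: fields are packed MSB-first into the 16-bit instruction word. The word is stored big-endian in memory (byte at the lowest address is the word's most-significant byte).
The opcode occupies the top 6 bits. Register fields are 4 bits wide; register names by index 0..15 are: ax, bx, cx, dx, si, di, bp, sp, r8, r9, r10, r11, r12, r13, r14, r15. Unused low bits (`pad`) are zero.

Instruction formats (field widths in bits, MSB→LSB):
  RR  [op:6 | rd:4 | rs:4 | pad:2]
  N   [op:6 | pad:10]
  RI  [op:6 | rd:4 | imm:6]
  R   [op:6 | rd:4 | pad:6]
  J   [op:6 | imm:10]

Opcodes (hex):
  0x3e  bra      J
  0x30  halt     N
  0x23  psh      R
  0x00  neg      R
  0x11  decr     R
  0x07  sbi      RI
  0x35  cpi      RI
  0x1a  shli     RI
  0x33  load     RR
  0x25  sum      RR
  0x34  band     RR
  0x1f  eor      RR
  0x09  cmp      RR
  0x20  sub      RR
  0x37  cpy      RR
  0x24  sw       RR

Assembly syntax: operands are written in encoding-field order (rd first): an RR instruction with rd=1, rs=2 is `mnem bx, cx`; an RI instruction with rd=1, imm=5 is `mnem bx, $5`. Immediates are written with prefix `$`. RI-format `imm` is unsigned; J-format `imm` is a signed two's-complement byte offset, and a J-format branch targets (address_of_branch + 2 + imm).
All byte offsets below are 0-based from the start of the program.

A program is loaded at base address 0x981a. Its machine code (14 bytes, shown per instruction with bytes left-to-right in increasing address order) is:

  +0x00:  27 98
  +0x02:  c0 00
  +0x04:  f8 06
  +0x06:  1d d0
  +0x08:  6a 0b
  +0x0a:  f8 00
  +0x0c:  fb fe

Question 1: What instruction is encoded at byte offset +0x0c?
[0c] fb fe → 0xfbfe
  op=0xfbfe>>10=0x3e ⇒ bra (J)
  imm@[9:0]=0x3fe (s10→-2) ⇒ $-2

bra $-2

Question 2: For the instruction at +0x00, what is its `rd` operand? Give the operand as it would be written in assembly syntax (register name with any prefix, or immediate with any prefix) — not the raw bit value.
r14

+0x00: 27 98 ⇒ word 0x2798 (big)
  top 6b → 0x9 → cmp [RR]
  rd@[9:6]=0xe ⇒ r14
  rs@[5:2]=0x6 ⇒ bp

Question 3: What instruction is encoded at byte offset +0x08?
[08] 6a 0b → 0x6a0b
  opcode bits[15:10]=0x1a: shli/RI
  rd@[9:6]=0x8 ⇒ r8
  imm@[5:0]=0xb ⇒ $11

shli r8, $11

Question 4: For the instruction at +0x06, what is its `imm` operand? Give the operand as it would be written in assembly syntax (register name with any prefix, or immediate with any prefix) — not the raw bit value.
$16

+0x06: 1d d0 ⇒ word 0x1dd0 (big)
  op=0x1dd0>>10=0x7 ⇒ sbi (RI)
  rd: (w>>6)&0xf=0x7 → sp
  imm: (w>>0)&0x3f=0x10 → $16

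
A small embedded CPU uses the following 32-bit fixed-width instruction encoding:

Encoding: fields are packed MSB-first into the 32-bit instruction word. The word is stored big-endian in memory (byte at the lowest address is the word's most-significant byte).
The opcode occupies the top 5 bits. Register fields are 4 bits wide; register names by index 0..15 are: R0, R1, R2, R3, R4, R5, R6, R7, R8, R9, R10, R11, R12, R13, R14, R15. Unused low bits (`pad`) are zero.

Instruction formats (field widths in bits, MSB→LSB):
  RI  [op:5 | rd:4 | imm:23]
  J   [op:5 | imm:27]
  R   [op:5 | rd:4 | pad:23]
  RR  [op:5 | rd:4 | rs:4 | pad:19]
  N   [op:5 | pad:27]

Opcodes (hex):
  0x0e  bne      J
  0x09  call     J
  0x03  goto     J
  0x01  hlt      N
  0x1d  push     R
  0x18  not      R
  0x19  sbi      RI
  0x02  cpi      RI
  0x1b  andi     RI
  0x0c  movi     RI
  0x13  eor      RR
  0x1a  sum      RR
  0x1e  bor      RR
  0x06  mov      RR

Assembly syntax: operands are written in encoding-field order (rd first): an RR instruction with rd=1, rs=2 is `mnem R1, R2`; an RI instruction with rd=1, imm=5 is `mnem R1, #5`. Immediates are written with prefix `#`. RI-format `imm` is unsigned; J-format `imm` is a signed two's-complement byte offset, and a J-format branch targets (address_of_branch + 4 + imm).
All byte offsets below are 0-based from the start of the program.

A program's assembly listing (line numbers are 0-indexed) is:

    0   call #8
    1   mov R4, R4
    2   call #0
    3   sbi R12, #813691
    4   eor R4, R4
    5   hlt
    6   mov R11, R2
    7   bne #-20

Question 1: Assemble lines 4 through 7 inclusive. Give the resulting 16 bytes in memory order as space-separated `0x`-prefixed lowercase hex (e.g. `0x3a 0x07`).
line 4 (eor): pack op=0x13:5|rd=4:4|rs=4:4|pad=0:19 = 0x9a200000; big→ 9a 20 00 00
line 5 (hlt): pack op=0x1:5|pad=0:27 = 0x08000000; big→ 08 00 00 00
line 6 (mov): pack op=0x6:5|rd=11:4|rs=2:4|pad=0:19 = 0x35900000; big→ 35 90 00 00
line 7 (bne): pack op=0xe:5|imm=-20:27 = 0x77ffffec; big→ 77 ff ff ec

0x9a 0x20 0x00 0x00 0x08 0x00 0x00 0x00 0x35 0x90 0x00 0x00 0x77 0xff 0xff 0xec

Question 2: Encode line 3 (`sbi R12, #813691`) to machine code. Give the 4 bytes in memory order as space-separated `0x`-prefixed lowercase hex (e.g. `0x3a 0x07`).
0xce 0x0c 0x6a 0x7b

3. sbi fields op=0x19:5|rd=12:4|imm=813691:23 → word ce0c6a7bh → ce 0c 6a 7b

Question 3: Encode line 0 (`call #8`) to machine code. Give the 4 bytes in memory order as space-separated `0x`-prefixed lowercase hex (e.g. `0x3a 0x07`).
0x48 0x00 0x00 0x08

0. call fields op=0x9:5|imm=8:27 → word 48000008h → 48 00 00 08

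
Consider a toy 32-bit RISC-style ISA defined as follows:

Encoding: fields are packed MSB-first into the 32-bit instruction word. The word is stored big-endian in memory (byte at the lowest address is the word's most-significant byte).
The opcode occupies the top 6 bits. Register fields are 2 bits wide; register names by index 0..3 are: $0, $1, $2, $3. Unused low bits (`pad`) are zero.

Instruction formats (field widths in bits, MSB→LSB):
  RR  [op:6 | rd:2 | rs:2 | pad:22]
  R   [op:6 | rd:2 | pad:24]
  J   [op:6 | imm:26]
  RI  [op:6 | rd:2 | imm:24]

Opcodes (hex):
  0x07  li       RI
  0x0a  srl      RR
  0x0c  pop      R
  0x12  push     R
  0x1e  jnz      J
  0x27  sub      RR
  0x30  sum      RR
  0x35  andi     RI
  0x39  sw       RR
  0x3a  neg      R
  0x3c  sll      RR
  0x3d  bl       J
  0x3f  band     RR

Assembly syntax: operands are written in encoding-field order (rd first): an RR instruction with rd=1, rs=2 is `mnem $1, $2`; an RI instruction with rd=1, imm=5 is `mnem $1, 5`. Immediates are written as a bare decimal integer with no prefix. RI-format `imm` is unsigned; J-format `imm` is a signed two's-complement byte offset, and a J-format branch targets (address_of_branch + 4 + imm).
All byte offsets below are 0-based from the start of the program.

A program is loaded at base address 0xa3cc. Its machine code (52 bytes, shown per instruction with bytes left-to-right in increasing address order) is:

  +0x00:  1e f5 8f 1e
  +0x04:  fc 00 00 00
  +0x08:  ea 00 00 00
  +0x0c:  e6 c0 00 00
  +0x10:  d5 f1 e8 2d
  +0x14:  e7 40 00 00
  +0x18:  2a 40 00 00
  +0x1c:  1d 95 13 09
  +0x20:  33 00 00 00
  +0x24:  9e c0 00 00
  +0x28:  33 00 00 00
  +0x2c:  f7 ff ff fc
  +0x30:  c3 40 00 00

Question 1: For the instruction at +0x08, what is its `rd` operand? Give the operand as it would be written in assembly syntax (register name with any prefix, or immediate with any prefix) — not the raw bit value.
@+08  big-endian(ea 00 00 00) = 0xea000000
  op=0xea000000>>26=0x3a ⇒ neg (R)
  rd@[25:24]=0x2 ⇒ $2

$2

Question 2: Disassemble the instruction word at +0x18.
off 0x18: read 2a 40 00 00 as big → 0x2a400000
  op=0x2a400000>>26=0xa ⇒ srl (RR)
  [25:24] rd=2 = $2
  [23:22] rs=1 = $1

srl $2, $1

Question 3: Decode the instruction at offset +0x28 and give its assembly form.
+0x28: 33 00 00 00 ⇒ word 0x33000000 (big)
  top 6b → 0xc → pop [R]
  rd@[25:24]=0x3 ⇒ $3

pop $3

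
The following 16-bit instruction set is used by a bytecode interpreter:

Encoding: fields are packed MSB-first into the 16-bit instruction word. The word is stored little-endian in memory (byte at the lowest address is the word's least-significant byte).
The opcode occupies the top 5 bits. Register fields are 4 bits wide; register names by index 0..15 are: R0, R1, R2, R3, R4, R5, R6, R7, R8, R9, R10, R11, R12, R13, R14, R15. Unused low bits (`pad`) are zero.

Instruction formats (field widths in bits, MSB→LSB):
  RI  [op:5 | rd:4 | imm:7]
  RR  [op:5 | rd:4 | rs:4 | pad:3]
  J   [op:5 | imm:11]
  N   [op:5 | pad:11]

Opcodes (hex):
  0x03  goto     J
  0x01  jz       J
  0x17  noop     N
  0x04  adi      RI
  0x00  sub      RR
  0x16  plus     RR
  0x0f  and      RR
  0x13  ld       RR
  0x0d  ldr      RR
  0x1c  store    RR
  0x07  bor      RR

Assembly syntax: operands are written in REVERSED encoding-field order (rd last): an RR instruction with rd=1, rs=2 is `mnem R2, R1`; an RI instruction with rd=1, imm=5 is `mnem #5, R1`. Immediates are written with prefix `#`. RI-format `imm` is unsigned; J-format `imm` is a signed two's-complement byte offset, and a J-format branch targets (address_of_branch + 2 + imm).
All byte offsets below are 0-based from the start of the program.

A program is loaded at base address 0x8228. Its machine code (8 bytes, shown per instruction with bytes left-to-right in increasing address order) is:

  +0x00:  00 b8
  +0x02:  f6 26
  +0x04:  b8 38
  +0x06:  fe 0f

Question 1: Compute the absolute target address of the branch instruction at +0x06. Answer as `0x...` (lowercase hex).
0x822e

@+06  little-endian(fe 0f) = 0x0ffe
  opcode bits[15:11]=0x1: jz/J
  [10:0] imm=2046 (s11→-2) = #-2
  target = base 0x8228 + off 0x06 + 2 + imm -2 = 0x822e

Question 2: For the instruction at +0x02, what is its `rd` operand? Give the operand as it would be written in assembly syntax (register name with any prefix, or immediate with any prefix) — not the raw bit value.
+0x02: f6 26 ⇒ word 0x26f6 (little)
  opcode bits[15:11]=0x4: adi/RI
  rd: (w>>7)&0xf=0xd → R13
  imm: (w>>0)&0x7f=0x76 → #118

R13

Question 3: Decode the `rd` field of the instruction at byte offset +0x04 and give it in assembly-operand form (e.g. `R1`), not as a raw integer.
off 0x04: read b8 38 as little → 0x38b8
  top 5b → 0x7 → bor [RR]
  [10:7] rd=1 = R1
  [6:3] rs=7 = R7

R1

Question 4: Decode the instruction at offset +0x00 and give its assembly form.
[00] 00 b8 → 0xb800
  top 5b → 0x17 → noop [N]

noop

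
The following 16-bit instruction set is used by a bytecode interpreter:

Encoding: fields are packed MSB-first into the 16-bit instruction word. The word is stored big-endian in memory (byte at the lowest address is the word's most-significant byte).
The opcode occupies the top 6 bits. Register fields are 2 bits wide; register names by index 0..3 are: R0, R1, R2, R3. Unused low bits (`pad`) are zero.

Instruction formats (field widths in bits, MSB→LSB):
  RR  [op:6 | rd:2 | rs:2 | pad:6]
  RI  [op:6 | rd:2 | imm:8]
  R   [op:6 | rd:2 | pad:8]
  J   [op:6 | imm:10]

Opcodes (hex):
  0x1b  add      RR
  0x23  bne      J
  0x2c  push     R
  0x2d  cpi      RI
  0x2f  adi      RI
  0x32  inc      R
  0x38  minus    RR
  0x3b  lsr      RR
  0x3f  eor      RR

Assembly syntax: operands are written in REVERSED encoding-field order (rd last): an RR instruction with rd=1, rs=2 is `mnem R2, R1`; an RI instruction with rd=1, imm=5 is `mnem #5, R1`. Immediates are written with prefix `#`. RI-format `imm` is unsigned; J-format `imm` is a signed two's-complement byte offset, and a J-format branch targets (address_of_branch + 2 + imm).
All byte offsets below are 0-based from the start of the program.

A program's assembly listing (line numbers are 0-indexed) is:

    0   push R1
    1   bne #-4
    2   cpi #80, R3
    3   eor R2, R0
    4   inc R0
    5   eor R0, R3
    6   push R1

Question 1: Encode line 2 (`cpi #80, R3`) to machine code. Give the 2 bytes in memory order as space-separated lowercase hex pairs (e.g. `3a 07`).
L2: cpi op=0x2d:6|rd=3:2|imm=80:8 ⇒ 0xb750 ⇒ big b7 50

b7 50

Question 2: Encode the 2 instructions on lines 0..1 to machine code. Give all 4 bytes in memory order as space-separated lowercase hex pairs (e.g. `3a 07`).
b1 00 8f fc

L0: push op=0x2c:6|rd=1:2|pad=0:8 ⇒ 0xb100 ⇒ big b1 00
L1: bne op=0x23:6|imm=-4:10 ⇒ 0x8ffc ⇒ big 8f fc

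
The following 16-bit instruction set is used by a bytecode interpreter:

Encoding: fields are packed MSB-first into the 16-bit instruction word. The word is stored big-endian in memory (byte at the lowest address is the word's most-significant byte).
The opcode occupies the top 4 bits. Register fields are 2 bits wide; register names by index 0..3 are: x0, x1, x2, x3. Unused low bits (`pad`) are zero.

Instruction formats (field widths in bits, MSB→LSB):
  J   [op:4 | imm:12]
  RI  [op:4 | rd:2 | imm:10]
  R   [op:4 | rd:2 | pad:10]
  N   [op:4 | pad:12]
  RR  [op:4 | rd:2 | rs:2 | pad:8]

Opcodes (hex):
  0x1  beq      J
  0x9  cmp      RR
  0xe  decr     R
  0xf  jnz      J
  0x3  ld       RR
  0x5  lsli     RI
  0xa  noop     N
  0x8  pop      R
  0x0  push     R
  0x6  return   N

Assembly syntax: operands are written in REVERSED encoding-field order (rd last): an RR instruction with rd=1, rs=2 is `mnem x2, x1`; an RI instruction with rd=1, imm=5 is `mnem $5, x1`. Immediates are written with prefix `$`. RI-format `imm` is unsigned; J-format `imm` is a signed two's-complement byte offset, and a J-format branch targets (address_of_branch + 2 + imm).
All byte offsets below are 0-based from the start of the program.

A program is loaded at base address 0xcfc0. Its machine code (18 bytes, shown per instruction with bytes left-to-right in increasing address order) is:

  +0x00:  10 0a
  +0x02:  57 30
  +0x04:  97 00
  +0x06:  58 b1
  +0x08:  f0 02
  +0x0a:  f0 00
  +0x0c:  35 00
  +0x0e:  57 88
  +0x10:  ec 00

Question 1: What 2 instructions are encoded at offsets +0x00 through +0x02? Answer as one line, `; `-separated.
off 0x00: read 10 0a as big → 0x100a
  op=0x100a>>12=0x1 ⇒ beq (J)
  imm@[11:0]=0xa ⇒ $10
off 0x02: read 57 30 as big → 0x5730
  op=0x5730>>12=0x5 ⇒ lsli (RI)
  rd@[11:10]=0x1 ⇒ x1
  imm@[9:0]=0x330 ⇒ $816

beq $10; lsli $816, x1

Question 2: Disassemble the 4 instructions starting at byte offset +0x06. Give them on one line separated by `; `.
lsli $177, x2; jnz $2; jnz $0; ld x1, x1

[06] 58 b1 → 0x58b1
  top 4b → 0x5 → lsli [RI]
  rd: (w>>10)&0x3=0x2 → x2
  imm: (w>>0)&0x3ff=0xb1 → $177
[08] f0 02 → 0xf002
  top 4b → 0xf → jnz [J]
  imm: (w>>0)&0xfff=0x2 → $2
[0a] f0 00 → 0xf000
  top 4b → 0xf → jnz [J]
  imm: (w>>0)&0xfff=0x0 → $0
[0c] 35 00 → 0x3500
  top 4b → 0x3 → ld [RR]
  rd: (w>>10)&0x3=0x1 → x1
  rs: (w>>8)&0x3=0x1 → x1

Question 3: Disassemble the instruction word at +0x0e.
lsli $904, x1

off 0x0e: read 57 88 as big → 0x5788
  top 4b → 0x5 → lsli [RI]
  [11:10] rd=1 = x1
  [9:0] imm=904 = $904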